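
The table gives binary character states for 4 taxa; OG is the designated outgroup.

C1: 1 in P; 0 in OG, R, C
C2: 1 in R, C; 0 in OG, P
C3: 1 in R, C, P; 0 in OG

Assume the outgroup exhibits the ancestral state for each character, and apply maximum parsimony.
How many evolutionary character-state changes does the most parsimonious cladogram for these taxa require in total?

The outgroup has state '0' for every character, so '1' is the derived state throughout.
C1: derived state '1' in P only — an autapomorphy, so it tells us nothing about relationships among taxa.
C2 (derived state '1') is shared by C and R — a synapomorphy uniting that clade.
All ingroup taxa share the derived state '1' for C3; it defines the ingroup but does not resolve relationships within it.
Most parsimonious ingroup topology: ((R,C),P).
Changes per character on this tree: C1: 1; C2: 1; C3: 1.
Total = 3.

3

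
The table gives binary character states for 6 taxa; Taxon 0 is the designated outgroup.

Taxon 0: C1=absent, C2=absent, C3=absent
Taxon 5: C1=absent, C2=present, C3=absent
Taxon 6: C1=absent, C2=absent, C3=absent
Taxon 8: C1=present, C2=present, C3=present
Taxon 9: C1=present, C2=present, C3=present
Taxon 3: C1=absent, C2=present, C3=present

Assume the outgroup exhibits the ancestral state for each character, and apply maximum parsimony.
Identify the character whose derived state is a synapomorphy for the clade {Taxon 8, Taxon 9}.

The outgroup has state 'absent' for every character, so 'present' is the derived state throughout.
C1: derived state 'present' in Taxon 8 and Taxon 9 only — synapomorphy for {Taxon 8, Taxon 9}.
C2: derived state 'present' in Taxon 3, Taxon 5, Taxon 8, and Taxon 9 only — synapomorphy for {Taxon 3, Taxon 5, Taxon 8, Taxon 9}.
C3 (derived state 'present') is shared by Taxon 3, Taxon 8, and Taxon 9 — a synapomorphy uniting that clade.
Most parsimonious ingroup topology: ((Taxon 5,((Taxon 8,Taxon 9),Taxon 3)),Taxon 6).
The clade {Taxon 8, Taxon 9} is supported by C1: its derived state 'present' occurs in exactly those taxa and in no other taxon (including the outgroup).

C1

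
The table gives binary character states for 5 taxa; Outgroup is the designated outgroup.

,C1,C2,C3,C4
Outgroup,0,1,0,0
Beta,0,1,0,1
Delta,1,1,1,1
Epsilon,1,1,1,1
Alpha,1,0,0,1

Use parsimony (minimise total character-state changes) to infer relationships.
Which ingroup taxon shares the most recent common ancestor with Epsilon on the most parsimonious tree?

Character polarity is set by the outgroup: the derived state is whichever differs from the outgroup's state, so for C2 the derived state is '0', and for the remaining characters it is '1'.
C1 (derived state '1') is shared by Alpha, Delta, and Epsilon — a synapomorphy uniting that clade.
C2 (derived state '0') is unique to Alpha (autapomorphy; uninformative for grouping).
C3: derived state '1' in Delta and Epsilon only — synapomorphy for {Delta, Epsilon}.
All ingroup taxa share the derived state '1' for C4; it defines the ingroup but does not resolve relationships within it.
Most parsimonious ingroup topology: (Beta,((Delta,Epsilon),Alpha)).
Epsilon and Delta form a cherry on this tree, so they are sister taxa.

Delta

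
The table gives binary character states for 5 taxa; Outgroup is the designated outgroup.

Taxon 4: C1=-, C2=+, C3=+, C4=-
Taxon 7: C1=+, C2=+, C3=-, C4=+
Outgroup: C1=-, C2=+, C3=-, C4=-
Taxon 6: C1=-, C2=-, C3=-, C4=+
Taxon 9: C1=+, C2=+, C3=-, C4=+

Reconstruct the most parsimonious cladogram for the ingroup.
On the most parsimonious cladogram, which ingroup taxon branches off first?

Taxon 4

Character polarity is set by the outgroup: the derived state is whichever differs from the outgroup's state, so for C2 the derived state is '-', and for the remaining characters it is '+'.
C1 (derived state '+') is shared by Taxon 7 and Taxon 9 — a synapomorphy uniting that clade.
C2 (derived state '-') is unique to Taxon 6 (autapomorphy; uninformative for grouping).
C3: derived state '+' in Taxon 4 only — an autapomorphy, so it tells us nothing about relationships among taxa.
C4 (derived state '+') is shared by Taxon 6, Taxon 7, and Taxon 9 — a synapomorphy uniting that clade.
Most parsimonious ingroup topology: ((Taxon 6,(Taxon 9,Taxon 7)),Taxon 4).
Taxon 4 is sister to the clade containing all other ingroup taxa, so it is the earliest-diverging (most basal) ingroup lineage.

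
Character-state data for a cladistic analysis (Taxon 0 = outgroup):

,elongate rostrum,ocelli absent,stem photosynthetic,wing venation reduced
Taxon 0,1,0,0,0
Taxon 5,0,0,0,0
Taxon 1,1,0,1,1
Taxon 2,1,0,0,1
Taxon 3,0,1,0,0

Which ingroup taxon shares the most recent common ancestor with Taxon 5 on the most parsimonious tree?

Character polarity is set by the outgroup: the derived state is whichever differs from the outgroup's state, so for elongate rostrum the derived state is '0', and for the remaining characters it is '1'.
elongate rostrum: derived state '0' in Taxon 3 and Taxon 5 only — synapomorphy for {Taxon 3, Taxon 5}.
ocelli absent (derived state '1') is unique to Taxon 3 (autapomorphy; uninformative for grouping).
stem photosynthetic (derived state '1') is unique to Taxon 1 (autapomorphy; uninformative for grouping).
Only Taxon 1 and Taxon 2 show the derived state '1' for wing venation reduced, supporting them as a clade.
Most parsimonious ingroup topology: ((Taxon 5,Taxon 3),(Taxon 1,Taxon 2)).
Taxon 5 and Taxon 3 form a cherry on this tree, so they are sister taxa.

Taxon 3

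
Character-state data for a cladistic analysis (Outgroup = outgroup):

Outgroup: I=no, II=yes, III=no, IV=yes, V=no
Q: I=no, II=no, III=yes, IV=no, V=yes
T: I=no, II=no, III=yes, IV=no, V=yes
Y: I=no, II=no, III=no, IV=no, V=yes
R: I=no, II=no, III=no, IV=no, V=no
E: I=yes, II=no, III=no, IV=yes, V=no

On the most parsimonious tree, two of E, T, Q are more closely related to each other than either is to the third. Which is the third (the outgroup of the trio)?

Character polarity is set by the outgroup: the derived state is whichever differs from the outgroup's state, so for II, IV the derived state is 'no', and for the remaining characters it is 'yes'.
I (derived state 'yes') is unique to E (autapomorphy; uninformative for grouping).
II (derived state 'no') is shared by all ingroup taxa — unites the whole ingroup.
III: derived state 'yes' in Q and T only — synapomorphy for {Q, T}.
IV: derived state 'no' in Q, R, T, and Y only — synapomorphy for {Q, R, T, Y}.
Only Q, T, and Y show the derived state 'yes' for V, supporting them as a clade.
Most parsimonious ingroup topology: ((((Q,T),Y),R),E).
T and Q share a more recent common ancestor with each other than either does with E, so E is the least closely related of the three.

E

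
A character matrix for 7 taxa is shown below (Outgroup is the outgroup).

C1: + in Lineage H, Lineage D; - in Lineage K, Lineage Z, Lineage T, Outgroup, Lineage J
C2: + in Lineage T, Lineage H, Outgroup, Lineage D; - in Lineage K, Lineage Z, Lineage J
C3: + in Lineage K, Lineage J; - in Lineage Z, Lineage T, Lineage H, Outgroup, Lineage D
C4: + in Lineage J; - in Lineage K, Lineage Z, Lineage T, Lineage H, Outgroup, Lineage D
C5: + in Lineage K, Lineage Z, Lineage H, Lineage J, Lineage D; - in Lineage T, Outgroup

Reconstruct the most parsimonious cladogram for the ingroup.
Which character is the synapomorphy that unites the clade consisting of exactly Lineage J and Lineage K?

C3

Character polarity is set by the outgroup: the derived state is whichever differs from the outgroup's state, so for C2 the derived state is '-', and for the remaining characters it is '+'.
C1: derived state '+' in Lineage D and Lineage H only — synapomorphy for {Lineage D, Lineage H}.
C2 (derived state '-') is shared by Lineage J, Lineage K, and Lineage Z — a synapomorphy uniting that clade.
C3: derived state '+' in Lineage J and Lineage K only — synapomorphy for {Lineage J, Lineage K}.
C4: derived state '+' in Lineage J only — an autapomorphy, so it tells us nothing about relationships among taxa.
C5 (derived state '+') is shared by Lineage D, Lineage H, Lineage J, Lineage K, and Lineage Z — a synapomorphy uniting that clade.
Most parsimonious ingroup topology: (((Lineage D,Lineage H),((Lineage J,Lineage K),Lineage Z)),Lineage T).
The clade {Lineage J, Lineage K} is supported by C3: its derived state '+' occurs in exactly those taxa and in no other taxon (including the outgroup).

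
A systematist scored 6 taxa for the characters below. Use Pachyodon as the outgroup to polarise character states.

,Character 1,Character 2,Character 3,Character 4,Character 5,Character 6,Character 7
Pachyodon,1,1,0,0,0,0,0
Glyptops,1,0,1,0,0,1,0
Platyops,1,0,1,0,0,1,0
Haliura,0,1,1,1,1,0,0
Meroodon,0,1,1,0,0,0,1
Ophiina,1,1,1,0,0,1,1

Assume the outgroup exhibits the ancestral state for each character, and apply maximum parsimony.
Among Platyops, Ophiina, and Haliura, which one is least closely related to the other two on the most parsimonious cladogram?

Haliura

Character polarity is set by the outgroup: the derived state is whichever differs from the outgroup's state, so for Character 1, Character 2 the derived state is '0', and for the remaining characters it is '1'.
Character 1 (derived state '0') is shared by Haliura and Meroodon — a synapomorphy uniting that clade.
Character 2 (derived state '0') is shared by Glyptops and Platyops — a synapomorphy uniting that clade.
Character 3 (derived state '1') is shared by all ingroup taxa — unites the whole ingroup.
Character 4 (derived state '1') is unique to Haliura (autapomorphy; uninformative for grouping).
Character 5: derived state '1' in Haliura only — an autapomorphy, so it tells us nothing about relationships among taxa.
Character 6 (derived state '1') is shared by Glyptops, Ophiina, and Platyops — a synapomorphy uniting that clade.
Character 7 (state '1') occurs in Meroodon and Ophiina but conflicts with the nesting implied by the other characters — most parsimoniously interpreted as homoplasy.
Most parsimonious ingroup topology: (((Glyptops,Platyops),Ophiina),(Haliura,Meroodon)).
Platyops and Ophiina share a more recent common ancestor with each other than either does with Haliura, so Haliura is the least closely related of the three.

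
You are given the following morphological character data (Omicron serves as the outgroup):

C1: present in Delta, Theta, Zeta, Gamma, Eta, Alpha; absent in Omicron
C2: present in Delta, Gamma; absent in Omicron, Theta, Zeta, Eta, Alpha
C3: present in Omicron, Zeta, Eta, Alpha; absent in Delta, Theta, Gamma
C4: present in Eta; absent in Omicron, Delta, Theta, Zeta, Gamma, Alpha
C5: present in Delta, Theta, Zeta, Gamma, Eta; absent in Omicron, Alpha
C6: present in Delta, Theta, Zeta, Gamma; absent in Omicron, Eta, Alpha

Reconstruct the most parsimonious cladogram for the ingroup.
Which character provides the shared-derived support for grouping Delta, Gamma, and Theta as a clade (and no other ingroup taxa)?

Character polarity is set by the outgroup: the derived state is whichever differs from the outgroup's state, so for C3 the derived state is 'absent', and for the remaining characters it is 'present'.
All ingroup taxa share the derived state 'present' for C1; it defines the ingroup but does not resolve relationships within it.
Only Delta and Gamma show the derived state 'present' for C2, supporting them as a clade.
Only Delta, Gamma, and Theta show the derived state 'absent' for C3, supporting them as a clade.
C4: derived state 'present' in Eta only — an autapomorphy, so it tells us nothing about relationships among taxa.
C5 (derived state 'present') is shared by Delta, Eta, Gamma, Theta, and Zeta — a synapomorphy uniting that clade.
Only Delta, Gamma, Theta, and Zeta show the derived state 'present' for C6, supporting them as a clade.
Most parsimonious ingroup topology: (((((Delta,Gamma),Theta),Zeta),Eta),Alpha).
The clade {Delta, Gamma, Theta} is supported by C3: its derived state 'absent' occurs in exactly those taxa and in no other taxon (including the outgroup).

C3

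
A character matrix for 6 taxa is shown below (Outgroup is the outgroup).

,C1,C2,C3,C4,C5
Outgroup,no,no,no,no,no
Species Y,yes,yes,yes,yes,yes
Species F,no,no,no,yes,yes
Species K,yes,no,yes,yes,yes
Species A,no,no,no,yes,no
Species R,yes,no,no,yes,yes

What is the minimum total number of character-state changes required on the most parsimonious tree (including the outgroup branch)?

5

The outgroup has state 'no' for every character, so 'yes' is the derived state throughout.
Only Species K, Species R, and Species Y show the derived state 'yes' for C1, supporting them as a clade.
C2: derived state 'yes' in Species Y only — an autapomorphy, so it tells us nothing about relationships among taxa.
C3 (derived state 'yes') is shared by Species K and Species Y — a synapomorphy uniting that clade.
C4 (derived state 'yes') is shared by all ingroup taxa — unites the whole ingroup.
C5: derived state 'yes' in Species F, Species K, Species R, and Species Y only — synapomorphy for {Species F, Species K, Species R, Species Y}.
Most parsimonious ingroup topology: ((((Species Y,Species K),Species R),Species F),Species A).
Changes per character on this tree: C1: 1; C2: 1; C3: 1; C4: 1; C5: 1.
Total = 5.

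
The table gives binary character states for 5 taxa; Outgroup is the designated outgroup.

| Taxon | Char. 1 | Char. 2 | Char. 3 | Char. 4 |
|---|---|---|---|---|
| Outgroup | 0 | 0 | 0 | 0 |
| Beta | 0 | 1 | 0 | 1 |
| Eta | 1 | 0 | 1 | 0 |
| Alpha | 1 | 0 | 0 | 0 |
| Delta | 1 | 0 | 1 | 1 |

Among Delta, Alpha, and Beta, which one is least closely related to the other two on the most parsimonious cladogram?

Beta

The outgroup has state '0' for every character, so '1' is the derived state throughout.
Char. 1: derived state '1' in Alpha, Delta, and Eta only — synapomorphy for {Alpha, Delta, Eta}.
Char. 2 (derived state '1') is unique to Beta (autapomorphy; uninformative for grouping).
Only Delta and Eta show the derived state '1' for Char. 3, supporting them as a clade.
Char. 4 groups Beta and Delta, which is incompatible with the clades supported by the remaining characters; treating it as convergent (homoplasy) costs fewer steps than any alternative tree.
Most parsimonious ingroup topology: (Beta,((Eta,Delta),Alpha)).
Delta and Alpha share a more recent common ancestor with each other than either does with Beta, so Beta is the least closely related of the three.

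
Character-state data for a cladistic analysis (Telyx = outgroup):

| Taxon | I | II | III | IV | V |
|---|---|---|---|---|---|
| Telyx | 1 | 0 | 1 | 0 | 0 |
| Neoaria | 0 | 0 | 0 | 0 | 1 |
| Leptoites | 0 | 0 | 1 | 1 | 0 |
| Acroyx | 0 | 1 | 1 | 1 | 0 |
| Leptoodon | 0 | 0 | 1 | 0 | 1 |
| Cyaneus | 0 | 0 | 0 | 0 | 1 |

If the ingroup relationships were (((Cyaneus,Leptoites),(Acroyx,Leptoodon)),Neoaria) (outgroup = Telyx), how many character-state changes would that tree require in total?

Map each character onto (((Cyaneus,Leptoites),(Acroyx,Leptoodon)),Neoaria) (rooted by Telyx) and count the minimum state changes it requires (Fitch parsimony):
I: 1; II: 1; III: 2; IV: 2; V: 3.
Total tree length = 9.

9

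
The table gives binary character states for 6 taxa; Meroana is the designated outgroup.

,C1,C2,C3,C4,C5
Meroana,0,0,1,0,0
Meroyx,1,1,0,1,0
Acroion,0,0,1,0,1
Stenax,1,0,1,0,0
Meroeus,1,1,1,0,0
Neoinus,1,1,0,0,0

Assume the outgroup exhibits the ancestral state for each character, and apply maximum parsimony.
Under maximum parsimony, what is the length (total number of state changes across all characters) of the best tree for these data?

5

Character polarity is set by the outgroup: the derived state is whichever differs from the outgroup's state, so for C3 the derived state is '0', and for the remaining characters it is '1'.
Only Meroeus, Meroyx, Neoinus, and Stenax show the derived state '1' for C1, supporting them as a clade.
C2 (derived state '1') is shared by Meroeus, Meroyx, and Neoinus — a synapomorphy uniting that clade.
Only Meroyx and Neoinus show the derived state '0' for C3, supporting them as a clade.
C4: derived state '1' in Meroyx only — an autapomorphy, so it tells us nothing about relationships among taxa.
C5: derived state '1' in Acroion only — an autapomorphy, so it tells us nothing about relationships among taxa.
Most parsimonious ingroup topology: ((((Meroyx,Neoinus),Meroeus),Stenax),Acroion).
Changes per character on this tree: C1: 1; C2: 1; C3: 1; C4: 1; C5: 1.
Total = 5.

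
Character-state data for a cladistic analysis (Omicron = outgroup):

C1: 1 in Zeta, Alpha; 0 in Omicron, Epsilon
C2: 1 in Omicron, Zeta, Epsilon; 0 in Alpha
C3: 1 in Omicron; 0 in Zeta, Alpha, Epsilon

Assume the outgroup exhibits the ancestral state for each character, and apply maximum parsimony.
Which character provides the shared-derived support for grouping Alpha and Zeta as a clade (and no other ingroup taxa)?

Character polarity is set by the outgroup: the derived state is whichever differs from the outgroup's state, so for C2, C3 the derived state is '0', and for the remaining characters it is '1'.
C1: derived state '1' in Alpha and Zeta only — synapomorphy for {Alpha, Zeta}.
C2: derived state '0' in Alpha only — an autapomorphy, so it tells us nothing about relationships among taxa.
All ingroup taxa share the derived state '0' for C3; it defines the ingroup but does not resolve relationships within it.
Most parsimonious ingroup topology: ((Zeta,Alpha),Epsilon).
The clade {Alpha, Zeta} is supported by C1: its derived state '1' occurs in exactly those taxa and in no other taxon (including the outgroup).

C1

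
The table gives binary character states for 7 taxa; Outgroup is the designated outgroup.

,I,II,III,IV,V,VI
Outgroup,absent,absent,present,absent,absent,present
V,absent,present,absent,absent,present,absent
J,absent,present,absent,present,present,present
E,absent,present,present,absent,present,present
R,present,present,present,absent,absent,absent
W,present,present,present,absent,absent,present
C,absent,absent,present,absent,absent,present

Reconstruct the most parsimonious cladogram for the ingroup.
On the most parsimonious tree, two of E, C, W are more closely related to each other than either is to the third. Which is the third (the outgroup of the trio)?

C

Character polarity is set by the outgroup: the derived state is whichever differs from the outgroup's state, so for III, VI the derived state is 'absent', and for the remaining characters it is 'present'.
Only R and W show the derived state 'present' for I, supporting them as a clade.
Only E, J, R, V, and W show the derived state 'present' for II, supporting them as a clade.
III (derived state 'absent') is shared by J and V — a synapomorphy uniting that clade.
IV: derived state 'present' in J only — an autapomorphy, so it tells us nothing about relationships among taxa.
Only E, J, and V show the derived state 'present' for V, supporting them as a clade.
VI (state 'absent') occurs in R and V but conflicts with the nesting implied by the other characters — most parsimoniously interpreted as homoplasy.
Most parsimonious ingroup topology: ((((V,J),E),(R,W)),C).
E and W share a more recent common ancestor with each other than either does with C, so C is the least closely related of the three.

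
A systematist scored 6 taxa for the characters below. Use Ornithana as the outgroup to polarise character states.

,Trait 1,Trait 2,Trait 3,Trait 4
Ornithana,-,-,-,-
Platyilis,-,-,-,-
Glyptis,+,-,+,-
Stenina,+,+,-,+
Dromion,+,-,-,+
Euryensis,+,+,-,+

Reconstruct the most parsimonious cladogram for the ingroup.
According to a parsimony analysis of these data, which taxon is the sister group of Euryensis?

Stenina

The outgroup has state '-' for every character, so '+' is the derived state throughout.
Trait 1 (derived state '+') is shared by Dromion, Euryensis, Glyptis, and Stenina — a synapomorphy uniting that clade.
Trait 2 (derived state '+') is shared by Euryensis and Stenina — a synapomorphy uniting that clade.
Trait 3 (derived state '+') is unique to Glyptis (autapomorphy; uninformative for grouping).
Trait 4: derived state '+' in Dromion, Euryensis, and Stenina only — synapomorphy for {Dromion, Euryensis, Stenina}.
Most parsimonious ingroup topology: (Platyilis,(Glyptis,((Stenina,Euryensis),Dromion))).
Euryensis and Stenina form a cherry on this tree, so they are sister taxa.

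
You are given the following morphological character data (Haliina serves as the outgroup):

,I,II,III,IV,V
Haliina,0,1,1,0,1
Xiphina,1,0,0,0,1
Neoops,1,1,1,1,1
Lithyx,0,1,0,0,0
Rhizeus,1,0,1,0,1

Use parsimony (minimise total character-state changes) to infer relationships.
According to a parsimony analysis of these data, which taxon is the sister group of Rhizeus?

Xiphina

Character polarity is set by the outgroup: the derived state is whichever differs from the outgroup's state, so for II, III, V the derived state is '0', and for the remaining characters it is '1'.
Only Neoops, Rhizeus, and Xiphina show the derived state '1' for I, supporting them as a clade.
II: derived state '0' in Rhizeus and Xiphina only — synapomorphy for {Rhizeus, Xiphina}.
III (state '0') occurs in Lithyx and Xiphina but conflicts with the nesting implied by the other characters — most parsimoniously interpreted as homoplasy.
IV: derived state '1' in Neoops only — an autapomorphy, so it tells us nothing about relationships among taxa.
V: derived state '0' in Lithyx only — an autapomorphy, so it tells us nothing about relationships among taxa.
Most parsimonious ingroup topology: (((Xiphina,Rhizeus),Neoops),Lithyx).
Rhizeus and Xiphina form a cherry on this tree, so they are sister taxa.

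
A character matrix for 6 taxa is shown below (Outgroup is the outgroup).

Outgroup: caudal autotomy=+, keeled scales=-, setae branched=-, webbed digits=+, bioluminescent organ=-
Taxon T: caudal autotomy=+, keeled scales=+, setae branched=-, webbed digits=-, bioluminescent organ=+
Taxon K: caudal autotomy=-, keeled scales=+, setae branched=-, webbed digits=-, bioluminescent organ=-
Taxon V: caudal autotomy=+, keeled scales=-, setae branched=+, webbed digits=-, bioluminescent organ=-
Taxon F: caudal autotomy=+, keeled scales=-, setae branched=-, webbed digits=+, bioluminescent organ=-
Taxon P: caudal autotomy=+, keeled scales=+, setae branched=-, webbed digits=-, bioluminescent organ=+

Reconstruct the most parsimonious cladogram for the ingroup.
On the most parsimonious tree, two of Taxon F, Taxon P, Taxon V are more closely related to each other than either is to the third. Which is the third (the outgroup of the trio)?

Taxon F

Character polarity is set by the outgroup: the derived state is whichever differs from the outgroup's state, so for caudal autotomy, webbed digits the derived state is '-', and for the remaining characters it is '+'.
caudal autotomy: derived state '-' in Taxon K only — an autapomorphy, so it tells us nothing about relationships among taxa.
keeled scales: derived state '+' in Taxon K, Taxon P, and Taxon T only — synapomorphy for {Taxon K, Taxon P, Taxon T}.
setae branched (derived state '+') is unique to Taxon V (autapomorphy; uninformative for grouping).
webbed digits (derived state '-') is shared by Taxon K, Taxon P, Taxon T, and Taxon V — a synapomorphy uniting that clade.
bioluminescent organ (derived state '+') is shared by Taxon P and Taxon T — a synapomorphy uniting that clade.
Most parsimonious ingroup topology: ((((Taxon T,Taxon P),Taxon K),Taxon V),Taxon F).
Taxon V and Taxon P share a more recent common ancestor with each other than either does with Taxon F, so Taxon F is the least closely related of the three.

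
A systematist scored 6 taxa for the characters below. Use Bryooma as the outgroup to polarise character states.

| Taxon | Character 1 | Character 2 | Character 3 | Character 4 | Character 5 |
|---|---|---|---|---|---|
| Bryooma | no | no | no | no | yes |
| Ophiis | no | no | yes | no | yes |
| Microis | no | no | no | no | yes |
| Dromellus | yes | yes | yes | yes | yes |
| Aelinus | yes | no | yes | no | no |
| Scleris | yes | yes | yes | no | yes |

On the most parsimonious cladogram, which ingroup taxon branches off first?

Microis

Character polarity is set by the outgroup: the derived state is whichever differs from the outgroup's state, so for Character 5 the derived state is 'no', and for the remaining characters it is 'yes'.
Character 1 (derived state 'yes') is shared by Aelinus, Dromellus, and Scleris — a synapomorphy uniting that clade.
Only Dromellus and Scleris show the derived state 'yes' for Character 2, supporting them as a clade.
Character 3: derived state 'yes' in Aelinus, Dromellus, Ophiis, and Scleris only — synapomorphy for {Aelinus, Dromellus, Ophiis, Scleris}.
Character 4 (derived state 'yes') is unique to Dromellus (autapomorphy; uninformative for grouping).
Character 5: derived state 'no' in Aelinus only — an autapomorphy, so it tells us nothing about relationships among taxa.
Most parsimonious ingroup topology: ((Ophiis,((Dromellus,Scleris),Aelinus)),Microis).
Microis is sister to the clade containing all other ingroup taxa, so it is the earliest-diverging (most basal) ingroup lineage.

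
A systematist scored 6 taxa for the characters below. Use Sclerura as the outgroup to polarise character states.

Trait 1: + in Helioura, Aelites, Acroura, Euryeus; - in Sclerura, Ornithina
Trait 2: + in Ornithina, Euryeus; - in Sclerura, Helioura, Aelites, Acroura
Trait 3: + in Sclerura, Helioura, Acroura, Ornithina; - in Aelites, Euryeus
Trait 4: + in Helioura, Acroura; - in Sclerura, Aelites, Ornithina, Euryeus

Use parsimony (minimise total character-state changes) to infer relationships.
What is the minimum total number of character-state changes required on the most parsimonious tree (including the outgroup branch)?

5

Character polarity is set by the outgroup: the derived state is whichever differs from the outgroup's state, so for Trait 3 the derived state is '-', and for the remaining characters it is '+'.
Trait 1 (derived state '+') is shared by Acroura, Aelites, Euryeus, and Helioura — a synapomorphy uniting that clade.
Trait 2 groups Euryeus and Ornithina, which is incompatible with the clades supported by the remaining characters; treating it as convergent (homoplasy) costs fewer steps than any alternative tree.
Trait 3 (derived state '-') is shared by Aelites and Euryeus — a synapomorphy uniting that clade.
Trait 4 (derived state '+') is shared by Acroura and Helioura — a synapomorphy uniting that clade.
Most parsimonious ingroup topology: (((Helioura,Acroura),(Aelites,Euryeus)),Ornithina).
Changes per character on this tree: Trait 1: 1; Trait 2: 2; Trait 3: 1; Trait 4: 1.
Total = 5.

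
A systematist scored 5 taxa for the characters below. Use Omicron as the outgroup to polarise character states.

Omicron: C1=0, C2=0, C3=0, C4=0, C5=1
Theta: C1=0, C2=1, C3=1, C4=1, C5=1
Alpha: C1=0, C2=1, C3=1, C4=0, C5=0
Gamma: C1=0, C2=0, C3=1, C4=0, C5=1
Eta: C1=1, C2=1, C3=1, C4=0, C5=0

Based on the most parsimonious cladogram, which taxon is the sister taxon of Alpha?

Character polarity is set by the outgroup: the derived state is whichever differs from the outgroup's state, so for C5 the derived state is '0', and for the remaining characters it is '1'.
C1 (derived state '1') is unique to Eta (autapomorphy; uninformative for grouping).
Only Alpha, Eta, and Theta show the derived state '1' for C2, supporting them as a clade.
C3 (derived state '1') is shared by all ingroup taxa — unites the whole ingroup.
C4 (derived state '1') is unique to Theta (autapomorphy; uninformative for grouping).
Only Alpha and Eta show the derived state '0' for C5, supporting them as a clade.
Most parsimonious ingroup topology: ((Theta,(Alpha,Eta)),Gamma).
Alpha and Eta form a cherry on this tree, so they are sister taxa.

Eta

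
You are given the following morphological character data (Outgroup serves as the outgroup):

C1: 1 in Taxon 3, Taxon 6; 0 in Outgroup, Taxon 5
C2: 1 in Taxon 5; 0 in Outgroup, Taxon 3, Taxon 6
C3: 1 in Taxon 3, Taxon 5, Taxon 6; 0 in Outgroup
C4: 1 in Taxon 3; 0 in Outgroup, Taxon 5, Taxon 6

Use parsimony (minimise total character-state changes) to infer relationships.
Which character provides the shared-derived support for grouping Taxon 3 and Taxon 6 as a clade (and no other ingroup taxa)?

C1

The outgroup has state '0' for every character, so '1' is the derived state throughout.
C1: derived state '1' in Taxon 3 and Taxon 6 only — synapomorphy for {Taxon 3, Taxon 6}.
C2 (derived state '1') is unique to Taxon 5 (autapomorphy; uninformative for grouping).
All ingroup taxa share the derived state '1' for C3; it defines the ingroup but does not resolve relationships within it.
C4: derived state '1' in Taxon 3 only — an autapomorphy, so it tells us nothing about relationships among taxa.
Most parsimonious ingroup topology: ((Taxon 3,Taxon 6),Taxon 5).
The clade {Taxon 3, Taxon 6} is supported by C1: its derived state '1' occurs in exactly those taxa and in no other taxon (including the outgroup).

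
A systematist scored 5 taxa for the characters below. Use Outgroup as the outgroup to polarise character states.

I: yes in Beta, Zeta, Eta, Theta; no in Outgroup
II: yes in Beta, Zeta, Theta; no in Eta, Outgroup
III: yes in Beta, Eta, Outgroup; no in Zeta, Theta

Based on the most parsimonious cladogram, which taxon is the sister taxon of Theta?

Zeta

Character polarity is set by the outgroup: the derived state is whichever differs from the outgroup's state, so for III the derived state is 'no', and for the remaining characters it is 'yes'.
All ingroup taxa share the derived state 'yes' for I; it defines the ingroup but does not resolve relationships within it.
II (derived state 'yes') is shared by Beta, Theta, and Zeta — a synapomorphy uniting that clade.
III: derived state 'no' in Theta and Zeta only — synapomorphy for {Theta, Zeta}.
Most parsimonious ingroup topology: ((Beta,(Theta,Zeta)),Eta).
Theta and Zeta form a cherry on this tree, so they are sister taxa.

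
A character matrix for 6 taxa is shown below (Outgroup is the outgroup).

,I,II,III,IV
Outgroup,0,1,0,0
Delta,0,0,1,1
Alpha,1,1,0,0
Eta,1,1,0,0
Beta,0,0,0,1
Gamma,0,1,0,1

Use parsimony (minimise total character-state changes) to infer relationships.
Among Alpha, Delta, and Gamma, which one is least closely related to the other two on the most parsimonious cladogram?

Alpha

Character polarity is set by the outgroup: the derived state is whichever differs from the outgroup's state, so for II the derived state is '0', and for the remaining characters it is '1'.
I (derived state '1') is shared by Alpha and Eta — a synapomorphy uniting that clade.
Only Beta and Delta show the derived state '0' for II, supporting them as a clade.
III (derived state '1') is unique to Delta (autapomorphy; uninformative for grouping).
IV: derived state '1' in Beta, Delta, and Gamma only — synapomorphy for {Beta, Delta, Gamma}.
Most parsimonious ingroup topology: (((Delta,Beta),Gamma),(Alpha,Eta)).
Gamma and Delta share a more recent common ancestor with each other than either does with Alpha, so Alpha is the least closely related of the three.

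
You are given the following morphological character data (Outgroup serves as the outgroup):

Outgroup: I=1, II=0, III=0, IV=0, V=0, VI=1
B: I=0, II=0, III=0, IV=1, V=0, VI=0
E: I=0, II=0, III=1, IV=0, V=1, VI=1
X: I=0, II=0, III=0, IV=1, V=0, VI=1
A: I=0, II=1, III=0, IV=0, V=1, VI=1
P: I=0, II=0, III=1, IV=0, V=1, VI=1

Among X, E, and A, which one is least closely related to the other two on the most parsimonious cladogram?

X

Character polarity is set by the outgroup: the derived state is whichever differs from the outgroup's state, so for I, VI the derived state is '0', and for the remaining characters it is '1'.
I (derived state '0') is shared by all ingroup taxa — unites the whole ingroup.
II (derived state '1') is unique to A (autapomorphy; uninformative for grouping).
III: derived state '1' in E and P only — synapomorphy for {E, P}.
Only B and X show the derived state '1' for IV, supporting them as a clade.
Only A, E, and P show the derived state '1' for V, supporting them as a clade.
VI: derived state '0' in B only — an autapomorphy, so it tells us nothing about relationships among taxa.
Most parsimonious ingroup topology: ((B,X),((E,P),A)).
A and E share a more recent common ancestor with each other than either does with X, so X is the least closely related of the three.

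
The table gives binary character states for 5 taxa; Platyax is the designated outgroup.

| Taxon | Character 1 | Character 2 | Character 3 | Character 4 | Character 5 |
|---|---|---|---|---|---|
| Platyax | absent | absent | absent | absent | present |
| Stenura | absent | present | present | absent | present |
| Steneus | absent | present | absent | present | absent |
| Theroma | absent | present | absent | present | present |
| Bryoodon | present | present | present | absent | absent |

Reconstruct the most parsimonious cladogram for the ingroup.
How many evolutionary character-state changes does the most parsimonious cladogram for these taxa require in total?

Character polarity is set by the outgroup: the derived state is whichever differs from the outgroup's state, so for Character 5 the derived state is 'absent', and for the remaining characters it is 'present'.
Character 1: derived state 'present' in Bryoodon only — an autapomorphy, so it tells us nothing about relationships among taxa.
Character 2 (derived state 'present') is shared by all ingroup taxa — unites the whole ingroup.
Only Bryoodon and Stenura show the derived state 'present' for Character 3, supporting them as a clade.
Character 4 (derived state 'present') is shared by Steneus and Theroma — a synapomorphy uniting that clade.
Character 5 (state 'absent') occurs in Bryoodon and Steneus but conflicts with the nesting implied by the other characters — most parsimoniously interpreted as homoplasy.
Most parsimonious ingroup topology: ((Stenura,Bryoodon),(Steneus,Theroma)).
Changes per character on this tree: Character 1: 1; Character 2: 1; Character 3: 1; Character 4: 1; Character 5: 2.
Total = 6.

6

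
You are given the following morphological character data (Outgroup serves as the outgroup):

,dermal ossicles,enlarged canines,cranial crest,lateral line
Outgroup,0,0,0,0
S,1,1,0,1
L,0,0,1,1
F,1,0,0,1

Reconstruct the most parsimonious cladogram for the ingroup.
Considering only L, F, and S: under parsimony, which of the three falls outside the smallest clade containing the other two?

The outgroup has state '0' for every character, so '1' is the derived state throughout.
dermal ossicles: derived state '1' in F and S only — synapomorphy for {F, S}.
enlarged canines: derived state '1' in S only — an autapomorphy, so it tells us nothing about relationships among taxa.
cranial crest (derived state '1') is unique to L (autapomorphy; uninformative for grouping).
All ingroup taxa share the derived state '1' for lateral line; it defines the ingroup but does not resolve relationships within it.
Most parsimonious ingroup topology: ((S,F),L).
F and S share a more recent common ancestor with each other than either does with L, so L is the least closely related of the three.

L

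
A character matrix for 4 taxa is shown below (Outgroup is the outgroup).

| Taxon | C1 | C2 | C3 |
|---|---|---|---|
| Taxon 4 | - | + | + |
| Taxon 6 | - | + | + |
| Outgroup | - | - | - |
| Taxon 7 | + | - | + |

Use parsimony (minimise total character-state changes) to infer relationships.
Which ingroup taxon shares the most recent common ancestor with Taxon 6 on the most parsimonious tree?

The outgroup has state '-' for every character, so '+' is the derived state throughout.
C1 (derived state '+') is unique to Taxon 7 (autapomorphy; uninformative for grouping).
Only Taxon 4 and Taxon 6 show the derived state '+' for C2, supporting them as a clade.
C3 (derived state '+') is shared by all ingroup taxa — unites the whole ingroup.
Most parsimonious ingroup topology: ((Taxon 6,Taxon 4),Taxon 7).
Taxon 6 and Taxon 4 form a cherry on this tree, so they are sister taxa.

Taxon 4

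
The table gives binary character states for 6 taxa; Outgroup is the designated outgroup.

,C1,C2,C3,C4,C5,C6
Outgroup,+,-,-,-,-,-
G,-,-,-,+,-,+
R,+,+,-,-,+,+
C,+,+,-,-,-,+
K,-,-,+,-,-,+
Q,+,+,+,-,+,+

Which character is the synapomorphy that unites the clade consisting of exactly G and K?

C1

Character polarity is set by the outgroup: the derived state is whichever differs from the outgroup's state, so for C1 the derived state is '-', and for the remaining characters it is '+'.
C1: derived state '-' in G and K only — synapomorphy for {G, K}.
C2: derived state '+' in C, Q, and R only — synapomorphy for {C, Q, R}.
C3 groups K and Q, which is incompatible with the clades supported by the remaining characters; treating it as convergent (homoplasy) costs fewer steps than any alternative tree.
C4: derived state '+' in G only — an autapomorphy, so it tells us nothing about relationships among taxa.
Only Q and R show the derived state '+' for C5, supporting them as a clade.
All ingroup taxa share the derived state '+' for C6; it defines the ingroup but does not resolve relationships within it.
Most parsimonious ingroup topology: ((G,K),((R,Q),C)).
The clade {G, K} is supported by C1: its derived state '-' occurs in exactly those taxa and in no other taxon (including the outgroup).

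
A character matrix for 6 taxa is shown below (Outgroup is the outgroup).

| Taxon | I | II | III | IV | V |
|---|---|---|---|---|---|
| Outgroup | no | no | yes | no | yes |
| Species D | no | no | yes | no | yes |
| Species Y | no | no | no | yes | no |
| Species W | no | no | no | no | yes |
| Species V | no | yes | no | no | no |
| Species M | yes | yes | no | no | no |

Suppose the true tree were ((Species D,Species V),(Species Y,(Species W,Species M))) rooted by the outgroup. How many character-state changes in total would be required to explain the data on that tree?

9

Map each character onto ((Species D,Species V),(Species Y,(Species W,Species M))) (rooted by Outgroup) and count the minimum state changes it requires (Fitch parsimony):
I: 1; II: 2; III: 2; IV: 1; V: 3.
Total tree length = 9.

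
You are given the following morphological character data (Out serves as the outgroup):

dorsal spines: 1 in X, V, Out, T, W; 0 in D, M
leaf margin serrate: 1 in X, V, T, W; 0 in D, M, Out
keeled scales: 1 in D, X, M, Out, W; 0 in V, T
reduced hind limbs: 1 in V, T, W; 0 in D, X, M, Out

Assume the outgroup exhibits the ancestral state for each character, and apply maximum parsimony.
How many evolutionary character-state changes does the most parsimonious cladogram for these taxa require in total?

4

Character polarity is set by the outgroup: the derived state is whichever differs from the outgroup's state, so for dorsal spines, keeled scales the derived state is '0', and for the remaining characters it is '1'.
dorsal spines: derived state '0' in D and M only — synapomorphy for {D, M}.
leaf margin serrate: derived state '1' in T, V, W, and X only — synapomorphy for {T, V, W, X}.
Only T and V show the derived state '0' for keeled scales, supporting them as a clade.
reduced hind limbs: derived state '1' in T, V, and W only — synapomorphy for {T, V, W}.
Most parsimonious ingroup topology: ((((V,T),W),X),(M,D)).
Changes per character on this tree: dorsal spines: 1; leaf margin serrate: 1; keeled scales: 1; reduced hind limbs: 1.
Total = 4.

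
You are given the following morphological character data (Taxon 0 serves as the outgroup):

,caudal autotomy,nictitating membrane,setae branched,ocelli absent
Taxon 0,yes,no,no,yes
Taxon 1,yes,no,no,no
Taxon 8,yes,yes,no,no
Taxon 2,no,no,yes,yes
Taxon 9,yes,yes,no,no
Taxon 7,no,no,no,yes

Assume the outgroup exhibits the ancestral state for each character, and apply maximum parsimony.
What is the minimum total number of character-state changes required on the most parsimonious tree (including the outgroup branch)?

Character polarity is set by the outgroup: the derived state is whichever differs from the outgroup's state, so for caudal autotomy, ocelli absent the derived state is 'no', and for the remaining characters it is 'yes'.
Only Taxon 2 and Taxon 7 show the derived state 'no' for caudal autotomy, supporting them as a clade.
Only Taxon 8 and Taxon 9 show the derived state 'yes' for nictitating membrane, supporting them as a clade.
setae branched: derived state 'yes' in Taxon 2 only — an autapomorphy, so it tells us nothing about relationships among taxa.
ocelli absent: derived state 'no' in Taxon 1, Taxon 8, and Taxon 9 only — synapomorphy for {Taxon 1, Taxon 8, Taxon 9}.
Most parsimonious ingroup topology: ((Taxon 1,(Taxon 8,Taxon 9)),(Taxon 2,Taxon 7)).
Changes per character on this tree: caudal autotomy: 1; nictitating membrane: 1; setae branched: 1; ocelli absent: 1.
Total = 4.

4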